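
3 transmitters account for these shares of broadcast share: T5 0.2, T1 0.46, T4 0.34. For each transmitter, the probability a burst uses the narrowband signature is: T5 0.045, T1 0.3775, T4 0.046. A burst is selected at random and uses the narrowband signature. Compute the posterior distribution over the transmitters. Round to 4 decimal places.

Compute prior × likelihood for every hypothesis:
  T5: 0.2 × 0.045 = 0.009
  T1: 0.46 × 0.3775 = 0.17365
  T4: 0.34 × 0.046 = 0.01564
Sum = 0.19829.
P(T5 | narrowband) = 0.009/0.19829 ≈ 0.0454
P(T1 | narrowband) = 0.17365/0.19829 ≈ 0.8757
P(T4 | narrowband) = 0.01564/0.19829 ≈ 0.0789

T5 0.0454, T1 0.8757, T4 0.0789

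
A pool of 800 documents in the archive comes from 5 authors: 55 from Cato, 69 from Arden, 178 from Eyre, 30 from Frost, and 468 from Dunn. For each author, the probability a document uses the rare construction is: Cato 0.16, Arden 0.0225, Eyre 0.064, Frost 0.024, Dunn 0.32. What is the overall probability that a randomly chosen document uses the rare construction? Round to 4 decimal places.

0.2153

By Bayes' rule, posterior ∝ prior × likelihood:
  Cato: 0.06875 × 0.16 = 0.011
  Arden: 0.08625 × 0.0225 = 0.001940625
  Eyre: 0.2225 × 0.064 = 0.01424
  Frost: 0.0375 × 0.024 = 0.0009
  Dunn: 0.585 × 0.32 = 0.1872
P(rare-form) = 0.011 + 0.001940625 + 0.01424 + 0.0009 + 0.1872 = 0.215280625 → 0.2153.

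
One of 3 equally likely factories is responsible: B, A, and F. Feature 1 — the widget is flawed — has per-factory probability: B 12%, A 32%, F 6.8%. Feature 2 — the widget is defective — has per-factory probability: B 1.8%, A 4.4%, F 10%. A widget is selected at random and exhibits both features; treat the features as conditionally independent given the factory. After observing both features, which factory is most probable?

A

With a uniform prior (1/3 each), posterior ∝ likelihood:
  B: 0.12 × 0.018 = 0.00216
  A: 0.32 × 0.044 = 0.01408
  F: 0.068 × 0.1 = 0.0068
Normalizing constant = 0.02304.
Largest term belongs to A, so A is most probable.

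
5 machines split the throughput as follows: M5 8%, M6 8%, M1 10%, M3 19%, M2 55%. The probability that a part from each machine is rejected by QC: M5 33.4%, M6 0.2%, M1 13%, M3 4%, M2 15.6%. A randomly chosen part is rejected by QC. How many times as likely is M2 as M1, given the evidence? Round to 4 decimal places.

Compute prior × likelihood for every hypothesis:
  M5: 0.08 × 0.334 = 0.02672
  M6: 0.08 × 0.002 = 0.00016
  M1: 0.1 × 0.13 = 0.013
  M3: 0.19 × 0.04 = 0.0076
  M2: 0.55 × 0.156 = 0.0858
Normalizing constant = 0.13328.
The ratio is 0.0858 / 0.013 (the normalizer cancels) = 6.6000.

6.6000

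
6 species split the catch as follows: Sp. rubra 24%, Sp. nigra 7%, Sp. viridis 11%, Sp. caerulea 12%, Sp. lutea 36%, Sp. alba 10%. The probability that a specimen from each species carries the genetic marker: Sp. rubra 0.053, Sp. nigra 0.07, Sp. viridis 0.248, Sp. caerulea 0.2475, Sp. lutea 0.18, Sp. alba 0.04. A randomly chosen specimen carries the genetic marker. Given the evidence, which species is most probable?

Sp. lutea

Compute prior × likelihood for every hypothesis:
  Sp. rubra: 0.24 × 0.053 = 0.01272
  Sp. nigra: 0.07 × 0.07 = 0.0049
  Sp. viridis: 0.11 × 0.248 = 0.02728
  Sp. caerulea: 0.12 × 0.2475 = 0.0297
  Sp. lutea: 0.36 × 0.18 = 0.0648
  Sp. alba: 0.1 × 0.04 = 0.004
Normalizing constant = 0.1434.
Largest term belongs to Sp. lutea, so Sp. lutea is most probable.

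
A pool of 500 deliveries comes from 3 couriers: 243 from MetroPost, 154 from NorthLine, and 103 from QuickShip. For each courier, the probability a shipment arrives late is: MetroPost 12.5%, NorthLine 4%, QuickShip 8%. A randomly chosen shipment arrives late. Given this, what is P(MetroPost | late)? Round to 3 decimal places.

0.678

Unnormalized posteriors (prior × likelihood):
  MetroPost: 0.486 × 0.125 = 0.06075
  NorthLine: 0.308 × 0.04 = 0.01232
  QuickShip: 0.206 × 0.08 = 0.01648
Sum = 0.08955.
P(MetroPost | evidence) = 0.06075 / 0.08955 ≈ 0.678.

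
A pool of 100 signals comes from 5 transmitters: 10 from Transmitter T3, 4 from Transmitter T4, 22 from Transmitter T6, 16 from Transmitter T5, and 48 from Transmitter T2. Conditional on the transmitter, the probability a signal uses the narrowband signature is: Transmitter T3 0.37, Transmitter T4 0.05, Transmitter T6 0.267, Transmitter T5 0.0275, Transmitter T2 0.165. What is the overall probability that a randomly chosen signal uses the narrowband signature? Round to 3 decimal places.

By Bayes' rule, posterior ∝ prior × likelihood:
  Transmitter T3: 0.1 × 0.37 = 0.037
  Transmitter T4: 0.04 × 0.05 = 0.002
  Transmitter T6: 0.22 × 0.267 = 0.05874
  Transmitter T5: 0.16 × 0.0275 = 0.0044
  Transmitter T2: 0.48 × 0.165 = 0.0792
P(narrowband) = 0.037 + 0.002 + 0.05874 + 0.0044 + 0.0792 = 0.18134 → 0.181.

0.181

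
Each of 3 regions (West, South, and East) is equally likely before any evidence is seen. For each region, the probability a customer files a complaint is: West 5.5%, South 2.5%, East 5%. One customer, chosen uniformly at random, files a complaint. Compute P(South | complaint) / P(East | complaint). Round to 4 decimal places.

0.5000

Since the prior is uniform, the posterior is proportional to the likelihood:
  West: 0.055
  South: 0.025
  East: 0.05
Total = 0.13.
The ratio is 0.025 / 0.05 (the normalizer cancels) = 0.5000.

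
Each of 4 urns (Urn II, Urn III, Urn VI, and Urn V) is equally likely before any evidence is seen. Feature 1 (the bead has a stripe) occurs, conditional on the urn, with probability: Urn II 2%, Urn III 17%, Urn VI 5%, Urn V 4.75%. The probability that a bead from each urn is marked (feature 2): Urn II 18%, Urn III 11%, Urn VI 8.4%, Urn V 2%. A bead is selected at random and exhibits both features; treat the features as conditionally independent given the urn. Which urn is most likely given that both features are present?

Urn III

Since the prior is uniform, the posterior is proportional to the likelihood:
  Urn II: 0.02 × 0.18 = 0.0036
  Urn III: 0.17 × 0.11 = 0.0187
  Urn VI: 0.05 × 0.084 = 0.0042
  Urn V: 0.0475 × 0.02 = 0.00095
Sum = 0.02745.
Largest term belongs to Urn III, so Urn III is most probable.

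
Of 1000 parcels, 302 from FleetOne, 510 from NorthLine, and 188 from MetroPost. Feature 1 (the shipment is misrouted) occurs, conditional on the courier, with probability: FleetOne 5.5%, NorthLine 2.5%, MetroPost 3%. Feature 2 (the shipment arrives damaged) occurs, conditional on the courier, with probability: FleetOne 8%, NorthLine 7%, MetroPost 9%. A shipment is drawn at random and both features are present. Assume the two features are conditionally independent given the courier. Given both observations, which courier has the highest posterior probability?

Prior × likelihood for each hypothesis:
  FleetOne: 0.302 × 0.055 × 0.08 = 0.0013288
  NorthLine: 0.51 × 0.025 × 0.07 = 0.0008925
  MetroPost: 0.188 × 0.03 × 0.09 = 0.0005076
Total = 0.0027289.
Largest term belongs to FleetOne, so FleetOne is most probable.

FleetOne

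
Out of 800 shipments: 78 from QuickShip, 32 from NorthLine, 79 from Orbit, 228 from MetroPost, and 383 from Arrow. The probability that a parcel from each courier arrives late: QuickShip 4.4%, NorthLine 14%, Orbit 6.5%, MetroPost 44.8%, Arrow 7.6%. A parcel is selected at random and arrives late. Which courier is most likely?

MetroPost

Compute prior × likelihood for every hypothesis:
  QuickShip: 0.0975 × 0.044 = 0.00429
  NorthLine: 0.04 × 0.14 = 0.0056
  Orbit: 0.09875 × 0.065 = 0.00641875
  MetroPost: 0.285 × 0.448 = 0.12768
  Arrow: 0.47875 × 0.076 = 0.036385
Sum = 0.18037375.
Largest term belongs to MetroPost, so MetroPost is most probable.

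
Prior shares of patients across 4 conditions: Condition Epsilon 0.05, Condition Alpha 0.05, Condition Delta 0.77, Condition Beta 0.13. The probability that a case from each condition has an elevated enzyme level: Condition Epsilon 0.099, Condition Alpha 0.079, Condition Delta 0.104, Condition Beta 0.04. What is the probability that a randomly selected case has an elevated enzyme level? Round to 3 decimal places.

0.094

Prior × likelihood for each hypothesis:
  Condition Epsilon: 0.05 × 0.099 = 0.00495
  Condition Alpha: 0.05 × 0.079 = 0.00395
  Condition Delta: 0.77 × 0.104 = 0.08008
  Condition Beta: 0.13 × 0.04 = 0.0052
P(elevated) = 0.00495 + 0.00395 + 0.08008 + 0.0052 = 0.09418 → 0.094.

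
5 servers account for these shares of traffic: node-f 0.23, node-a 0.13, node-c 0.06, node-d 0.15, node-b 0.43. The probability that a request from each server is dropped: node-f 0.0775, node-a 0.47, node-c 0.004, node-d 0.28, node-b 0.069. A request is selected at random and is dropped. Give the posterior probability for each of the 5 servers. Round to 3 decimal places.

By Bayes' rule, posterior ∝ prior × likelihood:
  node-f: 0.23 × 0.0775 = 0.017825
  node-a: 0.13 × 0.47 = 0.0611
  node-c: 0.06 × 0.004 = 0.00024
  node-d: 0.15 × 0.28 = 0.042
  node-b: 0.43 × 0.069 = 0.02967
Normalizing constant = 0.150835.
P(node-f | dropped) = 0.017825/0.150835 ≈ 0.118
P(node-a | dropped) = 0.0611/0.150835 ≈ 0.405
P(node-c | dropped) = 0.00024/0.150835 ≈ 0.002
P(node-d | dropped) = 0.042/0.150835 ≈ 0.278
P(node-b | dropped) = 0.02967/0.150835 ≈ 0.197

node-f 0.118, node-a 0.405, node-c 0.002, node-d 0.278, node-b 0.197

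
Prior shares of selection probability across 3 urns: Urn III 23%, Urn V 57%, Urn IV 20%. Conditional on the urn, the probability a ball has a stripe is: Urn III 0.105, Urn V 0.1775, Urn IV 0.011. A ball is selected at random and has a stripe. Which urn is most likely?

Urn V

Compute prior × likelihood for every hypothesis:
  Urn III: 0.23 × 0.105 = 0.02415
  Urn V: 0.57 × 0.1775 = 0.101175
  Urn IV: 0.2 × 0.011 = 0.0022
Sum = 0.127525.
Largest term belongs to Urn V, so Urn V is most probable.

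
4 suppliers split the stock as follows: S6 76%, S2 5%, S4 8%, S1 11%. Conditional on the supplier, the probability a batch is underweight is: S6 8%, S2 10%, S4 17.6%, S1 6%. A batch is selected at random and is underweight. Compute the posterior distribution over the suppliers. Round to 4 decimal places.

Prior × likelihood for each hypothesis:
  S6: 0.76 × 0.08 = 0.0608
  S2: 0.05 × 0.1 = 0.005
  S4: 0.08 × 0.176 = 0.01408
  S1: 0.11 × 0.06 = 0.0066
Normalizing constant = 0.08648.
P(S6 | underweight) = 0.0608/0.08648 ≈ 0.7031
P(S2 | underweight) = 0.005/0.08648 ≈ 0.0578
P(S4 | underweight) = 0.01408/0.08648 ≈ 0.1628
P(S1 | underweight) = 0.0066/0.08648 ≈ 0.0763
(Check: 0.7031+0.0578+0.1628+0.0763 = 1.0000.)

S6 0.7031, S2 0.0578, S4 0.1628, S1 0.0763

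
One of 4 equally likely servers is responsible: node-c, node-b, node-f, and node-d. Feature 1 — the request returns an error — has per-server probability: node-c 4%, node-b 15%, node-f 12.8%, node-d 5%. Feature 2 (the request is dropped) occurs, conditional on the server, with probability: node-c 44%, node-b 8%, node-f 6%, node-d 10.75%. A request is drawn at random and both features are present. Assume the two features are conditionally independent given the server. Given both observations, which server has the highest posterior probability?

Since the prior is uniform, the posterior is proportional to the likelihood:
  node-c: 0.04 × 0.44 = 0.0176
  node-b: 0.15 × 0.08 = 0.012
  node-f: 0.128 × 0.06 = 0.00768
  node-d: 0.05 × 0.1075 = 0.005375
Normalizing constant = 0.042655.
Largest term belongs to node-c, so node-c is most probable.

node-c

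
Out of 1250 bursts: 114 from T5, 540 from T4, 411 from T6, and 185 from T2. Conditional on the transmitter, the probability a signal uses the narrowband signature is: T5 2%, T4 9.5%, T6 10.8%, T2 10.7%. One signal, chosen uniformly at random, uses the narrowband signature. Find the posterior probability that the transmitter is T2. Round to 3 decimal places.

By Bayes' rule, posterior ∝ prior × likelihood:
  T5: 0.0912 × 0.02 = 0.001824
  T4: 0.432 × 0.095 = 0.04104
  T6: 0.3288 × 0.108 = 0.0355104
  T2: 0.148 × 0.107 = 0.015836
Total = 0.0942104.
P(T2 | evidence) = 0.015836 / 0.0942104 ≈ 0.168.

0.168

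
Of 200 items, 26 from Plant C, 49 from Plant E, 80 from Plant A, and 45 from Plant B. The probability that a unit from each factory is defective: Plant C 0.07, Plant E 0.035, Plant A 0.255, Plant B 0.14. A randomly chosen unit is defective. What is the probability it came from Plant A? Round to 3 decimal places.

Unnormalized posteriors (prior × likelihood):
  Plant C: 0.13 × 0.07 = 0.0091
  Plant E: 0.245 × 0.035 = 0.008575
  Plant A: 0.4 × 0.255 = 0.102
  Plant B: 0.225 × 0.14 = 0.0315
Sum = 0.151175.
P(Plant A | evidence) = 0.102 / 0.151175 ≈ 0.675.

0.675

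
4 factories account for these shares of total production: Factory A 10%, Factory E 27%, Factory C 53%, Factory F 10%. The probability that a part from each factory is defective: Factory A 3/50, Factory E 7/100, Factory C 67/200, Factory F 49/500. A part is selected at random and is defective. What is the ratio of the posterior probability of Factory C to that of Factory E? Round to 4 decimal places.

9.3942

Prior × likelihood for each hypothesis:
  Factory A: 0.1 × 0.06 = 0.006
  Factory E: 0.27 × 0.07 = 0.0189
  Factory C: 0.53 × 0.335 = 0.17755
  Factory F: 0.1 × 0.098 = 0.0098
Normalizing constant = 0.21225.
The ratio is 0.17755 / 0.0189 (the normalizer cancels) = 9.3942.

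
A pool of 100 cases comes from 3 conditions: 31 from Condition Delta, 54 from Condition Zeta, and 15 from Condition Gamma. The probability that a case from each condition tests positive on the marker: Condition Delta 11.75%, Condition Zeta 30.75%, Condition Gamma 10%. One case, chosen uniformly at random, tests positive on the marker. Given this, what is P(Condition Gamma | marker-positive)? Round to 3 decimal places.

0.069

By Bayes' rule, posterior ∝ prior × likelihood:
  Condition Delta: 0.31 × 0.1175 = 0.036425
  Condition Zeta: 0.54 × 0.3075 = 0.16605
  Condition Gamma: 0.15 × 0.1 = 0.015
Sum = 0.217475.
P(Condition Gamma | evidence) = 0.015 / 0.217475 ≈ 0.069.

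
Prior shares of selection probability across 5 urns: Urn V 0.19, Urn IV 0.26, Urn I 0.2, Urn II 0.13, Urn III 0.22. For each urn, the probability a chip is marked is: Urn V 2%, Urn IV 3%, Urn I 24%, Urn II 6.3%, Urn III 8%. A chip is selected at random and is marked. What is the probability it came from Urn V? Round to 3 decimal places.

0.045

Prior × likelihood for each hypothesis:
  Urn V: 0.19 × 0.02 = 0.0038
  Urn IV: 0.26 × 0.03 = 0.0078
  Urn I: 0.2 × 0.24 = 0.048
  Urn II: 0.13 × 0.063 = 0.00819
  Urn III: 0.22 × 0.08 = 0.0176
Sum = 0.08539.
P(Urn V | evidence) = 0.0038 / 0.08539 ≈ 0.045.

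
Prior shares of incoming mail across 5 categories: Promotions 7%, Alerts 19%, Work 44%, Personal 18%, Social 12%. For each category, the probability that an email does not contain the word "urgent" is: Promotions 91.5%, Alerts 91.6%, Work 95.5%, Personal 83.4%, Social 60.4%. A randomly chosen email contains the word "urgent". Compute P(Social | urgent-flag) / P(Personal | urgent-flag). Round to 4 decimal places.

Taking complements, P(urgent-flag | each) = Promotions 0.085, Alerts 0.084, Work 0.045, Personal 0.166, Social 0.396.
Unnormalized posteriors (prior × likelihood):
  Promotions: 0.07 × 0.085 = 0.00595
  Alerts: 0.19 × 0.084 = 0.01596
  Work: 0.44 × 0.045 = 0.0198
  Personal: 0.18 × 0.166 = 0.02988
  Social: 0.12 × 0.396 = 0.04752
Total = 0.11911.
The ratio is 0.04752 / 0.02988 (the normalizer cancels) = 1.5904.

1.5904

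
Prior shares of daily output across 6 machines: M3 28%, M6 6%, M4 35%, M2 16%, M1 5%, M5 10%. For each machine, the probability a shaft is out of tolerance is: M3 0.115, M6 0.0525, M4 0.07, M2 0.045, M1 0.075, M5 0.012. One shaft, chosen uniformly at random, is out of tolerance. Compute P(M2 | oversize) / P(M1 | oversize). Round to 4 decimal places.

Prior × likelihood for each hypothesis:
  M3: 0.28 × 0.115 = 0.0322
  M6: 0.06 × 0.0525 = 0.00315
  M4: 0.35 × 0.07 = 0.0245
  M2: 0.16 × 0.045 = 0.0072
  M1: 0.05 × 0.075 = 0.00375
  M5: 0.1 × 0.012 = 0.0012
Total = 0.072.
The ratio is 0.0072 / 0.00375 (the normalizer cancels) = 1.9200.

1.9200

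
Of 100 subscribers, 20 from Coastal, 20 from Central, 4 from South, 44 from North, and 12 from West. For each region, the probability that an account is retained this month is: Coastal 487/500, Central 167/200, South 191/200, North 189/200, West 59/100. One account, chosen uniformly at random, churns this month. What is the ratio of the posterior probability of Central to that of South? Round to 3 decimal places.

18.333

Taking complements, P(churn | each) = Coastal 0.026, Central 0.165, South 0.045, North 0.055, West 0.41.
Unnormalized posteriors (prior × likelihood):
  Coastal: 0.2 × 0.026 = 0.0052
  Central: 0.2 × 0.165 = 0.033
  South: 0.04 × 0.045 = 0.0018
  North: 0.44 × 0.055 = 0.0242
  West: 0.12 × 0.41 = 0.0492
Normalizing constant = 0.1134.
The ratio is 0.033 / 0.0018 (the normalizer cancels) = 18.333.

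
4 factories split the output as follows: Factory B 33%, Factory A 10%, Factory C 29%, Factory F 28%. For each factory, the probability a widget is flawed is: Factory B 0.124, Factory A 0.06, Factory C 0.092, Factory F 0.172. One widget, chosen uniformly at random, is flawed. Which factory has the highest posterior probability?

Prior × likelihood for each hypothesis:
  Factory B: 0.33 × 0.124 = 0.04092
  Factory A: 0.1 × 0.06 = 0.006
  Factory C: 0.29 × 0.092 = 0.02668
  Factory F: 0.28 × 0.172 = 0.04816
Normalizing constant = 0.12176.
Largest term belongs to Factory F, so Factory F is most probable.

Factory F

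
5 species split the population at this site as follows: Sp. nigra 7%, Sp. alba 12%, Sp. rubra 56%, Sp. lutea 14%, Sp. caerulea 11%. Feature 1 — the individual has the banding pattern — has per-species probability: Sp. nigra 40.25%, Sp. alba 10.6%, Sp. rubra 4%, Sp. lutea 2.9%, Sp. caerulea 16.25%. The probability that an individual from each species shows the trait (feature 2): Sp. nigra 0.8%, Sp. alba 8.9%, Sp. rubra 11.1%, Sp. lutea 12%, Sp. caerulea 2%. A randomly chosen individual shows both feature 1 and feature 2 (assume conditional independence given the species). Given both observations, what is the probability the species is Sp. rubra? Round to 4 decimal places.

Prior × likelihood for each hypothesis:
  Sp. nigra: 0.07 × 0.4025 × 0.008 = 0.0002254
  Sp. alba: 0.12 × 0.106 × 0.089 = 0.00113208
  Sp. rubra: 0.56 × 0.04 × 0.111 = 0.0024864
  Sp. lutea: 0.14 × 0.029 × 0.12 = 0.0004872
  Sp. caerulea: 0.11 × 0.1625 × 0.02 = 0.0003575
Sum = 0.00468858.
P(Sp. rubra | evidence) = 0.0024864 / 0.00468858 ≈ 0.5303.

0.5303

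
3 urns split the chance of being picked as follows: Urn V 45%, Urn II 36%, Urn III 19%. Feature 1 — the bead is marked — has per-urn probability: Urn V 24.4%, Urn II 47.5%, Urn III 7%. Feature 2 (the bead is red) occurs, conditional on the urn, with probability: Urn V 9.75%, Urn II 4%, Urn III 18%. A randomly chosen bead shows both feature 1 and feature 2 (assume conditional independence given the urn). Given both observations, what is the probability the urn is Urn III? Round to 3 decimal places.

Prior × likelihood for each hypothesis:
  Urn V: 0.45 × 0.244 × 0.0975 = 0.0107055
  Urn II: 0.36 × 0.475 × 0.04 = 0.00684
  Urn III: 0.19 × 0.07 × 0.18 = 0.002394
Normalizing constant = 0.0199395.
P(Urn III | evidence) = 0.002394 / 0.0199395 ≈ 0.120.

0.120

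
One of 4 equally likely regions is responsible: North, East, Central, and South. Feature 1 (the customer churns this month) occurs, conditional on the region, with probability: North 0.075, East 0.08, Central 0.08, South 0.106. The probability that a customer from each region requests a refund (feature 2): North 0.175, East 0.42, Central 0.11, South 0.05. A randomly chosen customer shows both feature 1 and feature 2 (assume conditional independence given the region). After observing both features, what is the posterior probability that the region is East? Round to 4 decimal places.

0.5524

Since the prior is uniform, the posterior is proportional to the likelihood:
  North: 0.075 × 0.175 = 0.013125
  East: 0.08 × 0.42 = 0.0336
  Central: 0.08 × 0.11 = 0.0088
  South: 0.106 × 0.05 = 0.0053
Sum = 0.060825.
P(East | evidence) = 0.0336 / 0.060825 ≈ 0.5524.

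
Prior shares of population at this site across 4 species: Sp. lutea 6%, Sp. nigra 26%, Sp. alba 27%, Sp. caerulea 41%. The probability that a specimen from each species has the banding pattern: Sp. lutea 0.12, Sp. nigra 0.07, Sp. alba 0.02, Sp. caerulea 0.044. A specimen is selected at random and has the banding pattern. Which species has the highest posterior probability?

Sp. nigra

By Bayes' rule, posterior ∝ prior × likelihood:
  Sp. lutea: 0.06 × 0.12 = 0.0072
  Sp. nigra: 0.26 × 0.07 = 0.0182
  Sp. alba: 0.27 × 0.02 = 0.0054
  Sp. caerulea: 0.41 × 0.044 = 0.01804
Sum = 0.04884.
Largest term belongs to Sp. nigra, so Sp. nigra is most probable.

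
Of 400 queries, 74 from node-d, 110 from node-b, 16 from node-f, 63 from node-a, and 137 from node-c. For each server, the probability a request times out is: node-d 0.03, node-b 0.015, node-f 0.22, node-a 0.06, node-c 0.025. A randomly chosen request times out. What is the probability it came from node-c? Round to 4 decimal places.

By Bayes' rule, posterior ∝ prior × likelihood:
  node-d: 0.185 × 0.03 = 0.00555
  node-b: 0.275 × 0.015 = 0.004125
  node-f: 0.04 × 0.22 = 0.0088
  node-a: 0.1575 × 0.06 = 0.00945
  node-c: 0.3425 × 0.025 = 0.0085625
Sum = 0.0364875.
P(node-c | evidence) = 0.0085625 / 0.0364875 ≈ 0.2347.

0.2347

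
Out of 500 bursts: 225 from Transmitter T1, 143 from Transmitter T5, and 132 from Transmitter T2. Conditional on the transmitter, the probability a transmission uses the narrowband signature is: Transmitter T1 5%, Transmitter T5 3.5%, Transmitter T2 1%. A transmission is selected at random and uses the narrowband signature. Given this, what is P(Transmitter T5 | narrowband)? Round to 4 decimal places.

0.2848

Prior × likelihood for each hypothesis:
  Transmitter T1: 0.45 × 0.05 = 0.0225
  Transmitter T5: 0.286 × 0.035 = 0.01001
  Transmitter T2: 0.264 × 0.01 = 0.00264
Total = 0.03515.
P(Transmitter T5 | evidence) = 0.01001 / 0.03515 ≈ 0.2848.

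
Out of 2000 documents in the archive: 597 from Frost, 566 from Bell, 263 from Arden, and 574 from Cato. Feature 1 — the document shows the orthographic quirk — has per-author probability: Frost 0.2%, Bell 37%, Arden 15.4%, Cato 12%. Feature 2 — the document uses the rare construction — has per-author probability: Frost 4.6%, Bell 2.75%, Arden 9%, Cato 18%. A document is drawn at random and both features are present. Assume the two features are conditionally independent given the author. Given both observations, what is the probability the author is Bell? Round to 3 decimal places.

Compute prior × likelihood for every hypothesis:
  Frost: 0.2985 × 0.002 × 0.046 = 0.000027462
  Bell: 0.283 × 0.37 × 0.0275 = 0.002879525
  Arden: 0.1315 × 0.154 × 0.09 = 0.00182259
  Cato: 0.287 × 0.12 × 0.18 = 0.0061992
Sum = 0.010928777.
P(Bell | evidence) = 0.002879525 / 0.010928777 ≈ 0.263.

0.263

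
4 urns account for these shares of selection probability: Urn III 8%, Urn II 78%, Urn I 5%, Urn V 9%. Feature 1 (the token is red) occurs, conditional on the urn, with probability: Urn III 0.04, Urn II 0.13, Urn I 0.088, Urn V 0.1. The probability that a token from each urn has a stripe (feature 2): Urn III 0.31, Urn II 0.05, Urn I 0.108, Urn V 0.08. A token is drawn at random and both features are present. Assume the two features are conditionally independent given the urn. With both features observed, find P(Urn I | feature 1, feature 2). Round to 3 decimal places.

0.065

Unnormalized posteriors (prior × likelihood):
  Urn III: 0.08 × 0.04 × 0.31 = 0.000992
  Urn II: 0.78 × 0.13 × 0.05 = 0.00507
  Urn I: 0.05 × 0.088 × 0.108 = 0.0004752
  Urn V: 0.09 × 0.1 × 0.08 = 0.00072
Total = 0.0072572.
P(Urn I | evidence) = 0.0004752 / 0.0072572 ≈ 0.065.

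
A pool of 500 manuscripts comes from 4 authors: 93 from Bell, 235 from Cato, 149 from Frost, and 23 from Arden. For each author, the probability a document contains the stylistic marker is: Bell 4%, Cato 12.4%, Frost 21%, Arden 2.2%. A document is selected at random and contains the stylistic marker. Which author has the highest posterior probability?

Unnormalized posteriors (prior × likelihood):
  Bell: 0.186 × 0.04 = 0.00744
  Cato: 0.47 × 0.124 = 0.05828
  Frost: 0.298 × 0.21 = 0.06258
  Arden: 0.046 × 0.022 = 0.001012
Normalizing constant = 0.129312.
Largest term belongs to Frost, so Frost is most probable.

Frost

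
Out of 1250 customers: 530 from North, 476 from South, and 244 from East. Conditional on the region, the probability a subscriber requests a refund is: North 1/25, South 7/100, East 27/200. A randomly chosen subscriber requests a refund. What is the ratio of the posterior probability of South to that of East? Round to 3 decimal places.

1.012

Prior × likelihood for each hypothesis:
  North: 0.424 × 0.04 = 0.01696
  South: 0.3808 × 0.07 = 0.026656
  East: 0.1952 × 0.135 = 0.026352
Sum = 0.069968.
The ratio is 0.026656 / 0.026352 (the normalizer cancels) = 1.012.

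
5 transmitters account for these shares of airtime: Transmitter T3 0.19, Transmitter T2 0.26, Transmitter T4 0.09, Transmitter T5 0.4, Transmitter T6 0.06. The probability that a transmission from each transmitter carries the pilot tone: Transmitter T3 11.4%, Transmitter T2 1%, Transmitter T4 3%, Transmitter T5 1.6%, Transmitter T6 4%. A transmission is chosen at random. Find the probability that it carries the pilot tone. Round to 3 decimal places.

By Bayes' rule, posterior ∝ prior × likelihood:
  Transmitter T3: 0.19 × 0.114 = 0.02166
  Transmitter T2: 0.26 × 0.01 = 0.0026
  Transmitter T4: 0.09 × 0.03 = 0.0027
  Transmitter T5: 0.4 × 0.016 = 0.0064
  Transmitter T6: 0.06 × 0.04 = 0.0024
P(pilot) = 0.02166 + 0.0026 + 0.0027 + 0.0064 + 0.0024 = 0.03576 → 0.036.

0.036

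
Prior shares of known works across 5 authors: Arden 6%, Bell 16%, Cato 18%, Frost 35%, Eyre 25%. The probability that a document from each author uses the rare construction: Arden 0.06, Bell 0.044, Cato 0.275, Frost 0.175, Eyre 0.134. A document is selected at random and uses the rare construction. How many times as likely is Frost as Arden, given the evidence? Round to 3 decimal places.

By Bayes' rule, posterior ∝ prior × likelihood:
  Arden: 0.06 × 0.06 = 0.0036
  Bell: 0.16 × 0.044 = 0.00704
  Cato: 0.18 × 0.275 = 0.0495
  Frost: 0.35 × 0.175 = 0.06125
  Eyre: 0.25 × 0.134 = 0.0335
Sum = 0.15489.
The ratio is 0.06125 / 0.0036 (the normalizer cancels) = 17.014.

17.014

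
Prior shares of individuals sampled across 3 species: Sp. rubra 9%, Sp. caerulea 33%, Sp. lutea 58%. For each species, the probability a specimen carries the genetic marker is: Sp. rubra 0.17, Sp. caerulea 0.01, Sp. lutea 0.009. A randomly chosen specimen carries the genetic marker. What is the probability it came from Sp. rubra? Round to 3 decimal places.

0.642

Prior × likelihood for each hypothesis:
  Sp. rubra: 0.09 × 0.17 = 0.0153
  Sp. caerulea: 0.33 × 0.01 = 0.0033
  Sp. lutea: 0.58 × 0.009 = 0.00522
Normalizing constant = 0.02382.
P(Sp. rubra | evidence) = 0.0153 / 0.02382 ≈ 0.642.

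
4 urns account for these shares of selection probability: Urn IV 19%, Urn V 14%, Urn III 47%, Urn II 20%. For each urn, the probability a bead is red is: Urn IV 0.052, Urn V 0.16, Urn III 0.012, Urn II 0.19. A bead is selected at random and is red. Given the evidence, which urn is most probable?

Urn II

Compute prior × likelihood for every hypothesis:
  Urn IV: 0.19 × 0.052 = 0.00988
  Urn V: 0.14 × 0.16 = 0.0224
  Urn III: 0.47 × 0.012 = 0.00564
  Urn II: 0.2 × 0.19 = 0.038
Sum = 0.07592.
Largest term belongs to Urn II, so Urn II is most probable.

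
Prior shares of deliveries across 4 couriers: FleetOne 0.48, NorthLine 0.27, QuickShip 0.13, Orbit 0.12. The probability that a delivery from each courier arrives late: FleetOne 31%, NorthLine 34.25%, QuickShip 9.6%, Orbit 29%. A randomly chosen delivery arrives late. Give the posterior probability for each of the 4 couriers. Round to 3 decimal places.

FleetOne 0.516, NorthLine 0.320, QuickShip 0.043, Orbit 0.121

Unnormalized posteriors (prior × likelihood):
  FleetOne: 0.48 × 0.31 = 0.1488
  NorthLine: 0.27 × 0.3425 = 0.092475
  QuickShip: 0.13 × 0.096 = 0.01248
  Orbit: 0.12 × 0.29 = 0.0348
Total = 0.288555.
P(FleetOne | late) = 0.1488/0.288555 ≈ 0.516
P(NorthLine | late) = 0.092475/0.288555 ≈ 0.320
P(QuickShip | late) = 0.01248/0.288555 ≈ 0.043
P(Orbit | late) = 0.0348/0.288555 ≈ 0.121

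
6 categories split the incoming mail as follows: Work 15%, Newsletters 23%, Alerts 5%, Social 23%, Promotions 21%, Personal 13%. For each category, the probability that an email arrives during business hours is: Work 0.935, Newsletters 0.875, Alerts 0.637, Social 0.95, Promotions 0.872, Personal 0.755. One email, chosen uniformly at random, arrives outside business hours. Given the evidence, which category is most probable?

Personal

Taking complements, P(off-hours | each) = Work 0.065, Newsletters 0.125, Alerts 0.363, Social 0.05, Promotions 0.128, Personal 0.245.
Unnormalized posteriors (prior × likelihood):
  Work: 0.15 × 0.065 = 0.00975
  Newsletters: 0.23 × 0.125 = 0.02875
  Alerts: 0.05 × 0.363 = 0.01815
  Social: 0.23 × 0.05 = 0.0115
  Promotions: 0.21 × 0.128 = 0.02688
  Personal: 0.13 × 0.245 = 0.03185
Sum = 0.12688.
Largest term belongs to Personal, so Personal is most probable.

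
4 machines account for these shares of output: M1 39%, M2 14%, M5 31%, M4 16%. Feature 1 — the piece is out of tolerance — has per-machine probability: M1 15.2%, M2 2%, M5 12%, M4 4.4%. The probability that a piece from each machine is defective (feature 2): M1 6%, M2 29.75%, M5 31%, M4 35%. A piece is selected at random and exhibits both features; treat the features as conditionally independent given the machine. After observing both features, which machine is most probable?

M5

Unnormalized posteriors (prior × likelihood):
  M1: 0.39 × 0.152 × 0.06 = 0.0035568
  M2: 0.14 × 0.02 × 0.2975 = 0.000833
  M5: 0.31 × 0.12 × 0.31 = 0.011532
  M4: 0.16 × 0.044 × 0.35 = 0.002464
Normalizing constant = 0.0183858.
Largest term belongs to M5, so M5 is most probable.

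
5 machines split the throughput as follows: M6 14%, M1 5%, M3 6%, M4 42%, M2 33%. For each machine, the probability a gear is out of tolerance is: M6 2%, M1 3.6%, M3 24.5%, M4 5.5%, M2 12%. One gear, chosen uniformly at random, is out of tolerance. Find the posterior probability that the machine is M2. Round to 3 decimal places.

0.483

Unnormalized posteriors (prior × likelihood):
  M6: 0.14 × 0.02 = 0.0028
  M1: 0.05 × 0.036 = 0.0018
  M3: 0.06 × 0.245 = 0.0147
  M4: 0.42 × 0.055 = 0.0231
  M2: 0.33 × 0.12 = 0.0396
Normalizing constant = 0.082.
P(M2 | evidence) = 0.0396 / 0.082 ≈ 0.483.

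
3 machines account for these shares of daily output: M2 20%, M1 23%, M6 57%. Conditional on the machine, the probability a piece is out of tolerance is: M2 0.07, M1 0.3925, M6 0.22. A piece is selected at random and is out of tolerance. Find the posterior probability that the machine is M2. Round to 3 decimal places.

By Bayes' rule, posterior ∝ prior × likelihood:
  M2: 0.2 × 0.07 = 0.014
  M1: 0.23 × 0.3925 = 0.090275
  M6: 0.57 × 0.22 = 0.1254
Sum = 0.229675.
P(M2 | evidence) = 0.014 / 0.229675 ≈ 0.061.

0.061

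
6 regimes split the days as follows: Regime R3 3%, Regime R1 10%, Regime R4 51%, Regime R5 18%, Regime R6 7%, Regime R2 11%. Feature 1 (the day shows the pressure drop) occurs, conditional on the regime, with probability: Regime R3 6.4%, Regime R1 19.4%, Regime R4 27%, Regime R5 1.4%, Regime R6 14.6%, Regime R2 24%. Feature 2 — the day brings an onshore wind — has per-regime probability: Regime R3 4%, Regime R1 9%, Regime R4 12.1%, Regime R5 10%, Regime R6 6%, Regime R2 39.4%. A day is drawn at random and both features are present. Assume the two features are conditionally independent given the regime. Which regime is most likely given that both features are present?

Regime R4

Prior × likelihood for each hypothesis:
  Regime R3: 0.03 × 0.064 × 0.04 = 0.0000768
  Regime R1: 0.1 × 0.194 × 0.09 = 0.001746
  Regime R4: 0.51 × 0.27 × 0.121 = 0.0166617
  Regime R5: 0.18 × 0.014 × 0.1 = 0.000252
  Regime R6: 0.07 × 0.146 × 0.06 = 0.0006132
  Regime R2: 0.11 × 0.24 × 0.394 = 0.0104016
Sum = 0.0297513.
Largest term belongs to Regime R4, so Regime R4 is most probable.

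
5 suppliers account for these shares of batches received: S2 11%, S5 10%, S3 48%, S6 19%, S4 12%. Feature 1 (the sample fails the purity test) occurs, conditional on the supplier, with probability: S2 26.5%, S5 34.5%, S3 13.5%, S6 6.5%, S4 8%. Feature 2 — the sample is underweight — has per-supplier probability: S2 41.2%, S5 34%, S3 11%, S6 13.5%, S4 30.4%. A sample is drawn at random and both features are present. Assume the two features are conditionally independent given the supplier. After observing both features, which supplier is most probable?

Unnormalized posteriors (prior × likelihood):
  S2: 0.11 × 0.265 × 0.412 = 0.0120098
  S5: 0.1 × 0.345 × 0.34 = 0.01173
  S3: 0.48 × 0.135 × 0.11 = 0.007128
  S6: 0.19 × 0.065 × 0.135 = 0.00166725
  S4: 0.12 × 0.08 × 0.304 = 0.0029184
Sum = 0.03545345.
Largest term belongs to S2, so S2 is most probable.

S2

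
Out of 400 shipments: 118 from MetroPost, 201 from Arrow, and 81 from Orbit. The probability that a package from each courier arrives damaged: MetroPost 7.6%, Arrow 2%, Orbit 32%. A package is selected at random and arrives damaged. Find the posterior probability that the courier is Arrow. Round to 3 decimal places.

Prior × likelihood for each hypothesis:
  MetroPost: 0.295 × 0.076 = 0.02242
  Arrow: 0.5025 × 0.02 = 0.01005
  Orbit: 0.2025 × 0.32 = 0.0648
Normalizing constant = 0.09727.
P(Arrow | evidence) = 0.01005 / 0.09727 ≈ 0.103.

0.103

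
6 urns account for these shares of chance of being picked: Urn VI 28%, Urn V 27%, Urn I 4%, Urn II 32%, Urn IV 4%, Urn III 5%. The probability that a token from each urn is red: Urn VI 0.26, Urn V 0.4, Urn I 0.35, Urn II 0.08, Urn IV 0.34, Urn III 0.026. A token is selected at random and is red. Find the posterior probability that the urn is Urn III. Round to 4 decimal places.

0.0055

Compute prior × likelihood for every hypothesis:
  Urn VI: 0.28 × 0.26 = 0.0728
  Urn V: 0.27 × 0.4 = 0.108
  Urn I: 0.04 × 0.35 = 0.014
  Urn II: 0.32 × 0.08 = 0.0256
  Urn IV: 0.04 × 0.34 = 0.0136
  Urn III: 0.05 × 0.026 = 0.0013
Normalizing constant = 0.2353.
P(Urn III | evidence) = 0.0013 / 0.2353 ≈ 0.0055.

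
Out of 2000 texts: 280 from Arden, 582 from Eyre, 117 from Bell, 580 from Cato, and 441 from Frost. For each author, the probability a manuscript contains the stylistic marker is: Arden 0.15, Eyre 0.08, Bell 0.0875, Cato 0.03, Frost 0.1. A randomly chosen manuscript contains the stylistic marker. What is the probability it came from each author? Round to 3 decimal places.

Unnormalized posteriors (prior × likelihood):
  Arden: 0.14 × 0.15 = 0.021
  Eyre: 0.291 × 0.08 = 0.02328
  Bell: 0.0585 × 0.0875 = 0.00511875
  Cato: 0.29 × 0.03 = 0.0087
  Frost: 0.2205 × 0.1 = 0.02205
Sum = 0.08014875.
P(Arden | marker) = 0.021/0.08014875 ≈ 0.262
P(Eyre | marker) = 0.02328/0.08014875 ≈ 0.290
P(Bell | marker) = 0.00511875/0.08014875 ≈ 0.064
P(Cato | marker) = 0.0087/0.08014875 ≈ 0.109
P(Frost | marker) = 0.02205/0.08014875 ≈ 0.275

Arden 0.262, Eyre 0.290, Bell 0.064, Cato 0.109, Frost 0.275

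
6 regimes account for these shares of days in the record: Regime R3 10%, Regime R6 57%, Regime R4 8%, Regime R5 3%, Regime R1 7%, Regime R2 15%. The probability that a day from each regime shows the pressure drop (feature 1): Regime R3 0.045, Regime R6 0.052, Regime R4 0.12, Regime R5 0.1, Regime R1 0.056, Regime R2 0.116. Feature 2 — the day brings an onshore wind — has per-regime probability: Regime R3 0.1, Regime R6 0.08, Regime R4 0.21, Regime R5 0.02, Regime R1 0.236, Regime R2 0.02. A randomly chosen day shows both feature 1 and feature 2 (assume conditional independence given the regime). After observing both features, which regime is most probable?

Regime R6

Prior × likelihood for each hypothesis:
  Regime R3: 0.1 × 0.045 × 0.1 = 0.00045
  Regime R6: 0.57 × 0.052 × 0.08 = 0.0023712
  Regime R4: 0.08 × 0.12 × 0.21 = 0.002016
  Regime R5: 0.03 × 0.1 × 0.02 = 0.00006
  Regime R1: 0.07 × 0.056 × 0.236 = 0.00092512
  Regime R2: 0.15 × 0.116 × 0.02 = 0.000348
Sum = 0.00617032.
Largest term belongs to Regime R6, so Regime R6 is most probable.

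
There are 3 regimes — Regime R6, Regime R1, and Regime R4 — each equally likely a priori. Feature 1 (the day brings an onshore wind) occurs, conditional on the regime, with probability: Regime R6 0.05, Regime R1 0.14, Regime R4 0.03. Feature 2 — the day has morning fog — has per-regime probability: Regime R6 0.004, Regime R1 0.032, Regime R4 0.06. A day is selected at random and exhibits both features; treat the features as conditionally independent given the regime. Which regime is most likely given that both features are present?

With a uniform prior (1/3 each), posterior ∝ likelihood:
  Regime R6: 0.05 × 0.004 = 0.0002
  Regime R1: 0.14 × 0.032 = 0.00448
  Regime R4: 0.03 × 0.06 = 0.0018
Sum = 0.00648.
Largest term belongs to Regime R1, so Regime R1 is most probable.

Regime R1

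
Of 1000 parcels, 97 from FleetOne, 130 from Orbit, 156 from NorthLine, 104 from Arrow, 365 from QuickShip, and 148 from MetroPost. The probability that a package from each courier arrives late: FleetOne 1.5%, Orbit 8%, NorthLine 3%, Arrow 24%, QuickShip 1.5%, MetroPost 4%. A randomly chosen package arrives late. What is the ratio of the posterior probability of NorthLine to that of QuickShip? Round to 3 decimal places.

0.855

Compute prior × likelihood for every hypothesis:
  FleetOne: 0.097 × 0.015 = 0.001455
  Orbit: 0.13 × 0.08 = 0.0104
  NorthLine: 0.156 × 0.03 = 0.00468
  Arrow: 0.104 × 0.24 = 0.02496
  QuickShip: 0.365 × 0.015 = 0.005475
  MetroPost: 0.148 × 0.04 = 0.00592
Normalizing constant = 0.05289.
The ratio is 0.00468 / 0.005475 (the normalizer cancels) = 0.855.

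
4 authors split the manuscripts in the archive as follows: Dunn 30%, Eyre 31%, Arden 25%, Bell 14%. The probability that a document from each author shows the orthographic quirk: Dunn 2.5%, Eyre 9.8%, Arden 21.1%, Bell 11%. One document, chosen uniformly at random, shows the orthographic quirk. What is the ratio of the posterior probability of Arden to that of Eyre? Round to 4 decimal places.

Compute prior × likelihood for every hypothesis:
  Dunn: 0.3 × 0.025 = 0.0075
  Eyre: 0.31 × 0.098 = 0.03038
  Arden: 0.25 × 0.211 = 0.05275
  Bell: 0.14 × 0.11 = 0.0154
Sum = 0.10603.
The ratio is 0.05275 / 0.03038 (the normalizer cancels) = 1.7363.

1.7363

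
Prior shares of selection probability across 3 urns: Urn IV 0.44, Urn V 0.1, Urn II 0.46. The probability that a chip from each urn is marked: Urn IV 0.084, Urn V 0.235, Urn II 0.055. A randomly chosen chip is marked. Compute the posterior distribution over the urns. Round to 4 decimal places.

By Bayes' rule, posterior ∝ prior × likelihood:
  Urn IV: 0.44 × 0.084 = 0.03696
  Urn V: 0.1 × 0.235 = 0.0235
  Urn II: 0.46 × 0.055 = 0.0253
Total = 0.08576.
P(Urn IV | marked) = 0.03696/0.08576 ≈ 0.4310
P(Urn V | marked) = 0.0235/0.08576 ≈ 0.2740
P(Urn II | marked) = 0.0253/0.08576 ≈ 0.2950

Urn IV 0.4310, Urn V 0.2740, Urn II 0.2950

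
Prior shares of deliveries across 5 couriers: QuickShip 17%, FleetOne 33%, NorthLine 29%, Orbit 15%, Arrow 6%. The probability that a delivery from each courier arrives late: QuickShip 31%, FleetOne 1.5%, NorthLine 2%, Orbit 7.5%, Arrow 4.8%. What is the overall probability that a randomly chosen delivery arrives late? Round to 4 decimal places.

0.0776

By Bayes' rule, posterior ∝ prior × likelihood:
  QuickShip: 0.17 × 0.31 = 0.0527
  FleetOne: 0.33 × 0.015 = 0.00495
  NorthLine: 0.29 × 0.02 = 0.0058
  Orbit: 0.15 × 0.075 = 0.01125
  Arrow: 0.06 × 0.048 = 0.00288
P(late) = 0.0527 + 0.00495 + 0.0058 + 0.01125 + 0.00288 = 0.07758 → 0.0776.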